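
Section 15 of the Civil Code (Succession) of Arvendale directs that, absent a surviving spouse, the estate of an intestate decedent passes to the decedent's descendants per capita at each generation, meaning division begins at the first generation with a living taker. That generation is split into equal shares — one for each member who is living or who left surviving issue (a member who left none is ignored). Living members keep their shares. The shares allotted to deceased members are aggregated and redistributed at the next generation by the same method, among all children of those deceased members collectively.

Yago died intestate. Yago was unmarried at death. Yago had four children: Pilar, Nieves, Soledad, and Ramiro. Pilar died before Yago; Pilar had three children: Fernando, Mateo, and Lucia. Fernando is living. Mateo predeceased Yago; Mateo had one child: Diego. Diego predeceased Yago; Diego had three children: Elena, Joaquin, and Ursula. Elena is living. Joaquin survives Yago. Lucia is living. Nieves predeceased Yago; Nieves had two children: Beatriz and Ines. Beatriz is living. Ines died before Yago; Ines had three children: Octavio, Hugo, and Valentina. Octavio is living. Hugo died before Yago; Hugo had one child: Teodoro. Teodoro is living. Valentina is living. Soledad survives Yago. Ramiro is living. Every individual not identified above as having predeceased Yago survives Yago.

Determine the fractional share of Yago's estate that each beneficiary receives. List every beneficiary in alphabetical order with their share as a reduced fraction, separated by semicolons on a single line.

There is no surviving spouse, so the entire estate passes to Yago's descendants per capita at each generation.
At generation 1 (Pilar, Nieves, Soledad, Ramiro) there are 4 shares of (1)/4 = 1/4 each.
Living: Soledad and Ramiro — each takes 1/4.
Deceased: Pilar and Nieves. Their combined 1/2 is pooled and carried to generation 2.
At generation 2 (Fernando, Mateo, Lucia, Beatriz, Ines) there are 5 shares of (1/2)/5 = 1/10 each.
Living: Fernando, Lucia, and Beatriz — each takes 1/10.
Deceased: Mateo and Ines. Their combined 1/5 is pooled and carried to generation 3.
At generation 3 (Diego, Octavio, Hugo, Valentina) there are 4 shares of (1/5)/4 = 1/20 each.
Living: Octavio and Valentina — each takes 1/20.
Deceased: Diego and Hugo. Their combined 1/10 is pooled and carried to generation 4.
At generation 4 (Elena, Joaquin, Ursula, Teodoro) there are 4 shares of (1/10)/4 = 1/40 each.
Living: Elena, Joaquin, Ursula, and Teodoro — each takes 1/40.

Beatriz 1/10; Elena 1/40; Fernando 1/10; Joaquin 1/40; Lucia 1/10; Octavio 1/20; Ramiro 1/4; Soledad 1/4; Teodoro 1/40; Ursula 1/40; Valentina 1/20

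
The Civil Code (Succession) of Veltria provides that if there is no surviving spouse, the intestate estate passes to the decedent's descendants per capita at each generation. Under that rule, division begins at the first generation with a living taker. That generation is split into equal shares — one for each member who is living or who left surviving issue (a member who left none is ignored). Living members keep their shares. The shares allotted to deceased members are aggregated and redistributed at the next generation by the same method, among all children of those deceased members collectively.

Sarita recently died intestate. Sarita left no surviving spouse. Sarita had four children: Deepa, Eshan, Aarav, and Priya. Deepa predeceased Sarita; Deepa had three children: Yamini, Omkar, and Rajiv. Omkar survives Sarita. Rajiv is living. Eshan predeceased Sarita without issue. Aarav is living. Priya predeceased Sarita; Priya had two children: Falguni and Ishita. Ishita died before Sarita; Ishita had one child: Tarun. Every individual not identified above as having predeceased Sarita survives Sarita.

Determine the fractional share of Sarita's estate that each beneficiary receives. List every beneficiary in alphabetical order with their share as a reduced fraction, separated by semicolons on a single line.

Aarav 1/3; Falguni 2/15; Omkar 2/15; Rajiv 2/15; Tarun 2/15; Yamini 2/15

There is no surviving spouse, so the entire estate passes to Sarita's descendants per capita at each generation.
At generation 1 (Deepa, Aarav, Priya) there are 3 shares of (1)/3 = 1/3 each.
Living: Aarav — each takes 1/3.
Deceased: Deepa and Priya. Their combined 2/3 is pooled and carried to generation 2.
At generation 2 (Yamini, Omkar, Rajiv, Falguni, Ishita) there are 5 shares of (2/3)/5 = 2/15 each.
Living: Yamini, Omkar, Rajiv, and Falguni — each takes 2/15.
Deceased: Ishita. That 2/15 share is carried to generation 3.
At generation 3 (Tarun) there are 1 shares of (2/15)/1 = 2/15 each.
Living: Tarun — each takes 2/15.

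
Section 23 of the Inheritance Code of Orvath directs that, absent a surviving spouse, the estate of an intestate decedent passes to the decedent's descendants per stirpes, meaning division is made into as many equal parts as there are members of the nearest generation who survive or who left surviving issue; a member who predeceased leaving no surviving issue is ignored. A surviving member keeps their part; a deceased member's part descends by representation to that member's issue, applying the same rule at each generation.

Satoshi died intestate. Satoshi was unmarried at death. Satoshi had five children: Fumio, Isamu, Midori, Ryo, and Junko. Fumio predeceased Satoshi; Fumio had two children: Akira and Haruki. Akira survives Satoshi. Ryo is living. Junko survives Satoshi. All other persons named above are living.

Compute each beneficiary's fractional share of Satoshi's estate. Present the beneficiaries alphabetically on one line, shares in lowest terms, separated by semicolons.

Akira 1/10; Haruki 1/10; Isamu 1/5; Junko 1/5; Midori 1/5; Ryo 1/5

There is no surviving spouse, so the entire estate passes to Satoshi's descendants per stirpes.
The estate is divided into 5 equal shares of 1/5 among Fumio, Isamu, Midori, Ryo, Junko.
Fumio predeceased; the 1/5 allotted to Fumio's branch passes to Fumio's issue by representation.
The 1/5 is divided into 2 equal shares of 1/10 among Akira, Haruki.
Akira is living and takes 1/10.
Haruki is living and takes 1/10.
Isamu is living and takes 1/5.
Midori is living and takes 1/5.
Ryo is living and takes 1/5.
Junko is living and takes 1/5.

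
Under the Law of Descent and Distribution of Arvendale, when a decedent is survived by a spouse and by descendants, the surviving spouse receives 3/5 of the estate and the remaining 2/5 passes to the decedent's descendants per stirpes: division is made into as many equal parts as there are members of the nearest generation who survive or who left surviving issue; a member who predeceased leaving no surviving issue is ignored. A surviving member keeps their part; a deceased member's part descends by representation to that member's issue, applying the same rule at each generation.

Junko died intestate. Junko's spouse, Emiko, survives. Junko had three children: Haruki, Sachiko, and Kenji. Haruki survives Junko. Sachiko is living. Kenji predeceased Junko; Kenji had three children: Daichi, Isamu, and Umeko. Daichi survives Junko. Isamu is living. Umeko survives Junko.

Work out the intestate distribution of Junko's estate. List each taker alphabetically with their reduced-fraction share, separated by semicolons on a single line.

Daichi 2/45; Emiko 3/5; Haruki 2/15; Isamu 2/45; Sachiko 2/15; Umeko 2/45

Emiko, as surviving spouse, takes 3/5.
The remaining 2/5 passes to Junko's descendants per stirpes.
The 2/5 is divided into 3 equal shares of 2/15 among Haruki, Sachiko, Kenji.
Haruki is living and takes 2/15.
Sachiko is living and takes 2/15.
Kenji predeceased; the 2/15 allotted to Kenji's branch passes to Kenji's issue by representation.
The 2/15 is divided into 3 equal shares of 2/45 among Daichi, Isamu, Umeko.
Daichi is living and takes 2/45.
Isamu is living and takes 2/45.
Umeko is living and takes 2/45.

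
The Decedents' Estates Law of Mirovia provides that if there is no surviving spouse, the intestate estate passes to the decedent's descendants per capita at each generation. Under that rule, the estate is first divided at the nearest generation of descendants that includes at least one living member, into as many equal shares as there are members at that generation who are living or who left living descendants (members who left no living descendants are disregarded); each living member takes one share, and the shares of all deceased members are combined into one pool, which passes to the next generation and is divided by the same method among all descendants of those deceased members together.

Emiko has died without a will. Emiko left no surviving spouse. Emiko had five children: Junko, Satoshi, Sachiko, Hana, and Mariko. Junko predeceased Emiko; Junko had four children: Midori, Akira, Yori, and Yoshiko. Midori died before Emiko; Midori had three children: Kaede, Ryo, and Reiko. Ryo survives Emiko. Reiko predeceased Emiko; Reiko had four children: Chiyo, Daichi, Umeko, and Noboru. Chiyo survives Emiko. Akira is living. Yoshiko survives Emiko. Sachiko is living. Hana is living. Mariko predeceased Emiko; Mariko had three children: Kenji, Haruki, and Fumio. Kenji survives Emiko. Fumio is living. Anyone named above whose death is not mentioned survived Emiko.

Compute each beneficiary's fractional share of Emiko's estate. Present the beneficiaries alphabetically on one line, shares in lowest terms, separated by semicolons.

Akira 2/35; Chiyo 1/210; Daichi 1/210; Fumio 2/35; Hana 1/5; Haruki 2/35; Kaede 2/105; Kenji 2/35; Noboru 1/210; Ryo 2/105; Sachiko 1/5; Satoshi 1/5; Umeko 1/210; Yori 2/35; Yoshiko 2/35

There is no surviving spouse, so the entire estate passes to Emiko's descendants per capita at each generation.
At generation 1 (Junko, Satoshi, Sachiko, Hana, Mariko) there are 5 shares of (1)/5 = 1/5 each.
Living: Satoshi, Sachiko, and Hana — each takes 1/5.
Deceased: Junko and Mariko. Their combined 2/5 is pooled and carried to generation 2.
At generation 2 (Midori, Akira, Yori, Yoshiko, Kenji, Haruki, Fumio) there are 7 shares of (2/5)/7 = 2/35 each.
Living: Akira, Yori, Yoshiko, Kenji, Haruki, and Fumio — each takes 2/35.
Deceased: Midori. That 2/35 share is carried to generation 3.
At generation 3 (Kaede, Ryo, Reiko) there are 3 shares of (2/35)/3 = 2/105 each.
Living: Kaede and Ryo — each takes 2/105.
Deceased: Reiko. That 2/105 share is carried to generation 4.
At generation 4 (Chiyo, Daichi, Umeko, Noboru) there are 4 shares of (2/105)/4 = 1/210 each.
Living: Chiyo, Daichi, Umeko, and Noboru — each takes 1/210.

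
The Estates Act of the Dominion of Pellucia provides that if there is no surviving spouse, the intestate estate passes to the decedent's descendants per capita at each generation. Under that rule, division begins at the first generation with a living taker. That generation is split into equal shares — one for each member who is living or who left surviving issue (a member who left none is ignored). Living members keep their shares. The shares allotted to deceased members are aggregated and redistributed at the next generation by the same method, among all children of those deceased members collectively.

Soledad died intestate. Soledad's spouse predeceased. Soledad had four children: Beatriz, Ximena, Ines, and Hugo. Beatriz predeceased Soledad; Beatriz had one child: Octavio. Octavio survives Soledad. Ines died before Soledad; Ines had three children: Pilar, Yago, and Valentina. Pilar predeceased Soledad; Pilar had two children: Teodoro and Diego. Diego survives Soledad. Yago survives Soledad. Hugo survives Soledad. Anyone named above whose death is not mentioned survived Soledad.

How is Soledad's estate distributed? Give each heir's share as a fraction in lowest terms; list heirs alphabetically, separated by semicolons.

There is no surviving spouse, so the entire estate passes to Soledad's descendants per capita at each generation.
At generation 1 (Beatriz, Ximena, Ines, Hugo) there are 4 shares of (1)/4 = 1/4 each.
Living: Ximena and Hugo — each takes 1/4.
Deceased: Beatriz and Ines. Their combined 1/2 is pooled and carried to generation 2.
At generation 2 (Octavio, Pilar, Yago, Valentina) there are 4 shares of (1/2)/4 = 1/8 each.
Living: Octavio, Yago, and Valentina — each takes 1/8.
Deceased: Pilar. That 1/8 share is carried to generation 3.
At generation 3 (Teodoro, Diego) there are 2 shares of (1/8)/2 = 1/16 each.
Living: Teodoro and Diego — each takes 1/16.

Diego 1/16; Hugo 1/4; Octavio 1/8; Teodoro 1/16; Valentina 1/8; Ximena 1/4; Yago 1/8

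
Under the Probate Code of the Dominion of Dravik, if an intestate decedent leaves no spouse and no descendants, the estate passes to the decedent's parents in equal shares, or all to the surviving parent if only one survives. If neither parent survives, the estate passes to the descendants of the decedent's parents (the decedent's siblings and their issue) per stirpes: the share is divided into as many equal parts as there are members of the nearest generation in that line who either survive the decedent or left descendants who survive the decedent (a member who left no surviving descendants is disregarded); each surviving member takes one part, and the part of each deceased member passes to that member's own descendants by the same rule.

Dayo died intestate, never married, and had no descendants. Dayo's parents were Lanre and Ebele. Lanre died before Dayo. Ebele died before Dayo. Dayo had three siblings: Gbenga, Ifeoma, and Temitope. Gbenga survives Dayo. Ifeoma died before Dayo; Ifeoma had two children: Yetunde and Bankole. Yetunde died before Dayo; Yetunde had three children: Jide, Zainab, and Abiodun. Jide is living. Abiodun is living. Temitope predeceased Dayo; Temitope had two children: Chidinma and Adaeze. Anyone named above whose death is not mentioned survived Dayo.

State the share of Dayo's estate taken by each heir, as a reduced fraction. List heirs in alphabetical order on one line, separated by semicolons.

Abiodun 1/18; Adaeze 1/6; Bankole 1/6; Chidinma 1/6; Gbenga 1/3; Jide 1/18; Zainab 1/18

Neither parent survives and there are no descendants, so the estate passes to Dayo's siblings and their issue per stirpes.
The estate is divided into 3 equal shares of 1/3 among Gbenga, Ifeoma, Temitope.
Gbenga is living and takes 1/3.
Ifeoma predeceased; the 1/3 allotted to Ifeoma's branch passes to Ifeoma's issue by representation.
The 1/3 is divided into 2 equal shares of 1/6 among Yetunde, Bankole.
Yetunde predeceased; the 1/6 allotted to Yetunde's branch passes to Yetunde's issue by representation.
The 1/6 is divided into 3 equal shares of 1/18 among Jide, Zainab, Abiodun.
Jide is living and takes 1/18.
Zainab is living and takes 1/18.
Abiodun is living and takes 1/18.
Bankole is living and takes 1/6.
Temitope predeceased; the 1/3 allotted to Temitope's branch passes to Temitope's issue by representation.
The 1/3 is divided into 2 equal shares of 1/6 among Chidinma, Adaeze.
Chidinma is living and takes 1/6.
Adaeze is living and takes 1/6.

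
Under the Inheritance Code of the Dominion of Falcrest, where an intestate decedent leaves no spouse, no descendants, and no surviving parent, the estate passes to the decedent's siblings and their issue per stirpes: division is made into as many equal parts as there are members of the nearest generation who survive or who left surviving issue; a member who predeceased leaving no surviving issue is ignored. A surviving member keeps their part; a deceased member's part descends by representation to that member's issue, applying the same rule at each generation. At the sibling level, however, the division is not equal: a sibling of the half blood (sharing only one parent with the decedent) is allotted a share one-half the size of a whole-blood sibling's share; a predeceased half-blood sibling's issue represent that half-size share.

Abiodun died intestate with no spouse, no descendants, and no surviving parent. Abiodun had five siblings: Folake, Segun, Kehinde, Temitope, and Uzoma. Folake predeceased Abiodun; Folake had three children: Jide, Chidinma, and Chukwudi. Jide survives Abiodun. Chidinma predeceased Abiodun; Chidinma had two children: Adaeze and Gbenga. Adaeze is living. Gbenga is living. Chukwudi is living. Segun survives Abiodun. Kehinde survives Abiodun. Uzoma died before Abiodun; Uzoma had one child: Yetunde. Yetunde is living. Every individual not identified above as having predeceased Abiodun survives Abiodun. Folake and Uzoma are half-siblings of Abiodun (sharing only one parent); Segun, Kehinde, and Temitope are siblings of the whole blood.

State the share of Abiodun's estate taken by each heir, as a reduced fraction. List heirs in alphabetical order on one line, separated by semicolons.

No spouse, descendants, or parent survives, so the estate passes to Abiodun's siblings per stirpes.
Half-blood siblings count for one-half the weight of whole-blood siblings at the initial division.
Dividing 1 in proportion to weights (total weight 4): Folake (weight 1/2) → 1/8; Segun (weight 1) → 1/4; Kehinde (weight 1) → 1/4; Temitope (weight 1) → 1/4; Uzoma (weight 1/2) → 1/8.
Folake predeceased; the 1/8 allotted to Folake's branch passes to Folake's issue by representation.
The 1/8 is divided into 3 equal shares of 1/24 among Jide, Chidinma, Chukwudi.
Jide is living and takes 1/24.
Chidinma predeceased; the 1/24 allotted to Chidinma's branch passes to Chidinma's issue by representation.
The 1/24 is divided into 2 equal shares of 1/48 among Adaeze, Gbenga.
Adaeze is living and takes 1/48.
Gbenga is living and takes 1/48.
Chukwudi is living and takes 1/24.
Segun is living and takes 1/4.
Kehinde is living and takes 1/4.
Temitope is living and takes 1/4.
Uzoma predeceased; the 1/8 allotted to Uzoma's branch passes to Uzoma's issue by representation.
Yetunde is the sole taker at this level and receives the full 1/8.

Adaeze 1/48; Chukwudi 1/24; Gbenga 1/48; Jide 1/24; Kehinde 1/4; Segun 1/4; Temitope 1/4; Yetunde 1/8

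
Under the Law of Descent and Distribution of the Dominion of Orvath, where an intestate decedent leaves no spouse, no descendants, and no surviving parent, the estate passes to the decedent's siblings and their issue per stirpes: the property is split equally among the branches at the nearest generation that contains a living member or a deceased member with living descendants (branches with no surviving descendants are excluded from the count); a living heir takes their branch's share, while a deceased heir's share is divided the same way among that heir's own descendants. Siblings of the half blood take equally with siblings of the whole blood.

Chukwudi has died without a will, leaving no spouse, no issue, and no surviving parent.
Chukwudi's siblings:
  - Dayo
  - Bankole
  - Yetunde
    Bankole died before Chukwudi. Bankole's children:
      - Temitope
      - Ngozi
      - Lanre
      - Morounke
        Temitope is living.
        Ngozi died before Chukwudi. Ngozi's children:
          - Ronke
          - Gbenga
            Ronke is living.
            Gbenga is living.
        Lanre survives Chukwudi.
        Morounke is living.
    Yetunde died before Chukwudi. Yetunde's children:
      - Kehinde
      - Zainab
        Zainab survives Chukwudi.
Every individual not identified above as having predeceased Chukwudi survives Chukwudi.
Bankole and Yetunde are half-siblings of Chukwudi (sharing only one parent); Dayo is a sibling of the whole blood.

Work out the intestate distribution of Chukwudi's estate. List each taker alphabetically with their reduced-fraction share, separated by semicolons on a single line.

No spouse, descendants, or parent survives, so the estate passes to Chukwudi's siblings per stirpes.
Half-blood and whole-blood siblings take equally under the stated rule.
The estate is divided into 3 equal shares of 1/3 among Dayo, Bankole, Yetunde.
Dayo is living and takes 1/3.
Bankole predeceased; the 1/3 allotted to Bankole's branch passes to Bankole's issue by representation.
The 1/3 is divided into 4 equal shares of 1/12 among Temitope, Ngozi, Lanre, Morounke.
Temitope is living and takes 1/12.
Ngozi predeceased; the 1/12 allotted to Ngozi's branch passes to Ngozi's issue by representation.
The 1/12 is divided into 2 equal shares of 1/24 among Ronke, Gbenga.
Ronke is living and takes 1/24.
Gbenga is living and takes 1/24.
Lanre is living and takes 1/12.
Morounke is living and takes 1/12.
Yetunde predeceased; the 1/3 allotted to Yetunde's branch passes to Yetunde's issue by representation.
The 1/3 is divided into 2 equal shares of 1/6 among Kehinde, Zainab.
Kehinde is living and takes 1/6.
Zainab is living and takes 1/6.

Dayo 1/3; Gbenga 1/24; Kehinde 1/6; Lanre 1/12; Morounke 1/12; Ronke 1/24; Temitope 1/12; Zainab 1/6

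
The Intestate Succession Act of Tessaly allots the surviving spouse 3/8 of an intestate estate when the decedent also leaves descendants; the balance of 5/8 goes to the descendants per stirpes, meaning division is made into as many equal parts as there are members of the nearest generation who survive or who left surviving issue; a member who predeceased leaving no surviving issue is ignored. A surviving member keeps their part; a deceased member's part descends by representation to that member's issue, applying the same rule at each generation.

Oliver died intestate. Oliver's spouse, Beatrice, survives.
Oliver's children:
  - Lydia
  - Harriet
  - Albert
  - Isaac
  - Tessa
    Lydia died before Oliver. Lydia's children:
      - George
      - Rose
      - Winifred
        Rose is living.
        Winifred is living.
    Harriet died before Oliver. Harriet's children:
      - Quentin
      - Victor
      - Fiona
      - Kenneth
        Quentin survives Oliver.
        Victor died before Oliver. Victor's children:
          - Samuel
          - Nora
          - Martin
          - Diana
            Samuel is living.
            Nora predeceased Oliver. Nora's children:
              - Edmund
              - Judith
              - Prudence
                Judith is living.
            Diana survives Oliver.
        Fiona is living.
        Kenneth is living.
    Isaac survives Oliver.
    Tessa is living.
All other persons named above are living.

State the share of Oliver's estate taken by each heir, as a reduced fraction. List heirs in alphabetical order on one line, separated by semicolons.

Albert 1/8; Beatrice 3/8; Diana 1/128; Edmund 1/384; Fiona 1/32; George 1/24; Isaac 1/8; Judith 1/384; Kenneth 1/32; Martin 1/128; Prudence 1/384; Quentin 1/32; Rose 1/24; Samuel 1/128; Tessa 1/8; Winifred 1/24

Beatrice, as surviving spouse, takes 3/8.
The remaining 5/8 passes to Oliver's descendants per stirpes.
The 5/8 is divided into 5 equal shares of 1/8 among Lydia, Harriet, Albert, Isaac, Tessa.
Lydia predeceased; the 1/8 allotted to Lydia's branch passes to Lydia's issue by representation.
The 1/8 is divided into 3 equal shares of 1/24 among George, Rose, Winifred.
George is living and takes 1/24.
Rose is living and takes 1/24.
Winifred is living and takes 1/24.
Harriet predeceased; the 1/8 allotted to Harriet's branch passes to Harriet's issue by representation.
The 1/8 is divided into 4 equal shares of 1/32 among Quentin, Victor, Fiona, Kenneth.
Quentin is living and takes 1/32.
Victor predeceased; the 1/32 allotted to Victor's branch passes to Victor's issue by representation.
The 1/32 is divided into 4 equal shares of 1/128 among Samuel, Nora, Martin, Diana.
Samuel is living and takes 1/128.
Nora predeceased; the 1/128 allotted to Nora's branch passes to Nora's issue by representation.
The 1/128 is divided into 3 equal shares of 1/384 among Edmund, Judith, Prudence.
Edmund is living and takes 1/384.
Judith is living and takes 1/384.
Prudence is living and takes 1/384.
Martin is living and takes 1/128.
Diana is living and takes 1/128.
Fiona is living and takes 1/32.
Kenneth is living and takes 1/32.
Albert is living and takes 1/8.
Isaac is living and takes 1/8.
Tessa is living and takes 1/8.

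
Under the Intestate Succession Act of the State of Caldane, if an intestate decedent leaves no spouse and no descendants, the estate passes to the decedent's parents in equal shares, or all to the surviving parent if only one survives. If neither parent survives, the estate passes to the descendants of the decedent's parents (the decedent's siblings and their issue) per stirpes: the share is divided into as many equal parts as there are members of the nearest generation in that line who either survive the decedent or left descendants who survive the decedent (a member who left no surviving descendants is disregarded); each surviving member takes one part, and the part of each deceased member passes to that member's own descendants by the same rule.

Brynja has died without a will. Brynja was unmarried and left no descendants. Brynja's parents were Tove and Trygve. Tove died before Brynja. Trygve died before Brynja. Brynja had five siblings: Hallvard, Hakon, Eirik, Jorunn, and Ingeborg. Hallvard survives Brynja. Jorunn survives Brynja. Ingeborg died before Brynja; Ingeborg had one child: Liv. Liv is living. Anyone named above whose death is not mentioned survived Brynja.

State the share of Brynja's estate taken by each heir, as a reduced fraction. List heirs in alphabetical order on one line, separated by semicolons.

Neither parent survives and there are no descendants, so the estate passes to Brynja's siblings and their issue per stirpes.
The estate is divided into 5 equal shares of 1/5 among Hallvard, Hakon, Eirik, Jorunn, Ingeborg.
Hallvard is living and takes 1/5.
Hakon is living and takes 1/5.
Eirik is living and takes 1/5.
Jorunn is living and takes 1/5.
Ingeborg predeceased; the 1/5 allotted to Ingeborg's branch passes to Ingeborg's issue by representation.
Liv is the sole taker at this level and receives the full 1/5.

Eirik 1/5; Hakon 1/5; Hallvard 1/5; Jorunn 1/5; Liv 1/5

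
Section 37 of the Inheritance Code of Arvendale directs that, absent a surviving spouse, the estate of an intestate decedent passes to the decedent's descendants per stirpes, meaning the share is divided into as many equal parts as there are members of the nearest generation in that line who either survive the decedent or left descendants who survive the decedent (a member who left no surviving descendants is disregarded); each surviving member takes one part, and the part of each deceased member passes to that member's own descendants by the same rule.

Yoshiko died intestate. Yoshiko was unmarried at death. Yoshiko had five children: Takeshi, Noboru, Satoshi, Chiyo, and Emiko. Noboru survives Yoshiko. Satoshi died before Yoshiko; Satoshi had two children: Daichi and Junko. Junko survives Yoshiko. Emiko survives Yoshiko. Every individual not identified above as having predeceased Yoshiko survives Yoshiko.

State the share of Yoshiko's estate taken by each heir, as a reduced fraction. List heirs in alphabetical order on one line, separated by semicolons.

Chiyo 1/5; Daichi 1/10; Emiko 1/5; Junko 1/10; Noboru 1/5; Takeshi 1/5

There is no surviving spouse, so the entire estate passes to Yoshiko's descendants per stirpes.
The estate is divided into 5 equal shares of 1/5 among Takeshi, Noboru, Satoshi, Chiyo, Emiko.
Takeshi is living and takes 1/5.
Noboru is living and takes 1/5.
Satoshi predeceased; the 1/5 allotted to Satoshi's branch passes to Satoshi's issue by representation.
The 1/5 is divided into 2 equal shares of 1/10 among Daichi, Junko.
Daichi is living and takes 1/10.
Junko is living and takes 1/10.
Chiyo is living and takes 1/5.
Emiko is living and takes 1/5.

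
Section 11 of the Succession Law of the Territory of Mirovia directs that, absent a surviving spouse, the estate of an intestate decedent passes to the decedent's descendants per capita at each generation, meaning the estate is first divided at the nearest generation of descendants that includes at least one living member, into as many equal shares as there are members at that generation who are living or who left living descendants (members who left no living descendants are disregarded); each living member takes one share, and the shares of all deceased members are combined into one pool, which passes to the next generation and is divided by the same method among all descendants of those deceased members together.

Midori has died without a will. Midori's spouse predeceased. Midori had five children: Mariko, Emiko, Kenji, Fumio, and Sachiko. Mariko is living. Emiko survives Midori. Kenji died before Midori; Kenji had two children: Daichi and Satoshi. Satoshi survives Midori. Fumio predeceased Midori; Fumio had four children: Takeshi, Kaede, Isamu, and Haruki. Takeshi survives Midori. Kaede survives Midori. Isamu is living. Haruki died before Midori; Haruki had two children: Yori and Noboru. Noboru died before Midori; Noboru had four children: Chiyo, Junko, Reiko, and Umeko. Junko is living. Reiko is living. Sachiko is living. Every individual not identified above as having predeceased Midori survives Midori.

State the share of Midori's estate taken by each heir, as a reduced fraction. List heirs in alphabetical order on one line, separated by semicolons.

There is no surviving spouse, so the entire estate passes to Midori's descendants per capita at each generation.
At generation 1 (Mariko, Emiko, Kenji, Fumio, Sachiko) there are 5 shares of (1)/5 = 1/5 each.
Living: Mariko, Emiko, and Sachiko — each takes 1/5.
Deceased: Kenji and Fumio. Their combined 2/5 is pooled and carried to generation 2.
At generation 2 (Daichi, Satoshi, Takeshi, Kaede, Isamu, Haruki) there are 6 shares of (2/5)/6 = 1/15 each.
Living: Daichi, Satoshi, Takeshi, Kaede, and Isamu — each takes 1/15.
Deceased: Haruki. That 1/15 share is carried to generation 3.
At generation 3 (Yori, Noboru) there are 2 shares of (1/15)/2 = 1/30 each.
Living: Yori — each takes 1/30.
Deceased: Noboru. That 1/30 share is carried to generation 4.
At generation 4 (Chiyo, Junko, Reiko, Umeko) there are 4 shares of (1/30)/4 = 1/120 each.
Living: Chiyo, Junko, Reiko, and Umeko — each takes 1/120.

Chiyo 1/120; Daichi 1/15; Emiko 1/5; Isamu 1/15; Junko 1/120; Kaede 1/15; Mariko 1/5; Reiko 1/120; Sachiko 1/5; Satoshi 1/15; Takeshi 1/15; Umeko 1/120; Yori 1/30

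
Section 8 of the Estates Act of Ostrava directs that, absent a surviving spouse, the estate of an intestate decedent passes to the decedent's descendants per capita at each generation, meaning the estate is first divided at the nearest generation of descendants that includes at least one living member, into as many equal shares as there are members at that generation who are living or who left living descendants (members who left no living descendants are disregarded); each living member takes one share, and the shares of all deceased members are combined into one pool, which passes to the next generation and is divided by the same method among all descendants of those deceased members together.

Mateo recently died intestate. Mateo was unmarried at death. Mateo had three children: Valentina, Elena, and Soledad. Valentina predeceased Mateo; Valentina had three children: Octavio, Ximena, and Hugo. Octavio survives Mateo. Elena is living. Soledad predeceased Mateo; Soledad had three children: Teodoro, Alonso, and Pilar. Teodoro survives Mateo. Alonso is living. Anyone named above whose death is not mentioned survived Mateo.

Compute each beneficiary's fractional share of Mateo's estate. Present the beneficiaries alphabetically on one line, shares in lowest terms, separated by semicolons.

There is no surviving spouse, so the entire estate passes to Mateo's descendants per capita at each generation.
At generation 1 (Valentina, Elena, Soledad) there are 3 shares of (1)/3 = 1/3 each.
Living: Elena — each takes 1/3.
Deceased: Valentina and Soledad. Their combined 2/3 is pooled and carried to generation 2.
At generation 2 (Octavio, Ximena, Hugo, Teodoro, Alonso, Pilar) there are 6 shares of (2/3)/6 = 1/9 each.
Living: Octavio, Ximena, Hugo, Teodoro, Alonso, and Pilar — each takes 1/9.

Alonso 1/9; Elena 1/3; Hugo 1/9; Octavio 1/9; Pilar 1/9; Teodoro 1/9; Ximena 1/9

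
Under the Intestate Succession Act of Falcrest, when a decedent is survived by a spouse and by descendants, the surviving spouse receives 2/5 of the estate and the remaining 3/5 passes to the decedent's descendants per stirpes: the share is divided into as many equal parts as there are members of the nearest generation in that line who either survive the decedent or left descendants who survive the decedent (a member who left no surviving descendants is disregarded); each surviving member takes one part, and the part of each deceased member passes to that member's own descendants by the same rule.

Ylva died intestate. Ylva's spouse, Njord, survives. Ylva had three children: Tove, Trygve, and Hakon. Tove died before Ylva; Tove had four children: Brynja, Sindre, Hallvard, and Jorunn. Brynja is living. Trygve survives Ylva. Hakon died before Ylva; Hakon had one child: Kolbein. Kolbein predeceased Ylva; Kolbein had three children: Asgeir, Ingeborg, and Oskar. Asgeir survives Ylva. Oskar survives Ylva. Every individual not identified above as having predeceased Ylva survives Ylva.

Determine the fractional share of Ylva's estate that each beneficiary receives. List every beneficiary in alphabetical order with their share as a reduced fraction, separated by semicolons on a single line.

Asgeir 1/15; Brynja 1/20; Hallvard 1/20; Ingeborg 1/15; Jorunn 1/20; Njord 2/5; Oskar 1/15; Sindre 1/20; Trygve 1/5

Njord, as surviving spouse, takes 2/5.
The remaining 3/5 passes to Ylva's descendants per stirpes.
The 3/5 is divided into 3 equal shares of 1/5 among Tove, Trygve, Hakon.
Tove predeceased; the 1/5 allotted to Tove's branch passes to Tove's issue by representation.
The 1/5 is divided into 4 equal shares of 1/20 among Brynja, Sindre, Hallvard, Jorunn.
Brynja is living and takes 1/20.
Sindre is living and takes 1/20.
Hallvard is living and takes 1/20.
Jorunn is living and takes 1/20.
Trygve is living and takes 1/5.
Hakon predeceased; the 1/5 allotted to Hakon's branch passes to Hakon's issue by representation.
Kolbein's line is the sole branch at this level, so the full 1/5 passes to Kolbein's issue by representation.
The 1/5 is divided into 3 equal shares of 1/15 among Asgeir, Ingeborg, Oskar.
Asgeir is living and takes 1/15.
Ingeborg is living and takes 1/15.
Oskar is living and takes 1/15.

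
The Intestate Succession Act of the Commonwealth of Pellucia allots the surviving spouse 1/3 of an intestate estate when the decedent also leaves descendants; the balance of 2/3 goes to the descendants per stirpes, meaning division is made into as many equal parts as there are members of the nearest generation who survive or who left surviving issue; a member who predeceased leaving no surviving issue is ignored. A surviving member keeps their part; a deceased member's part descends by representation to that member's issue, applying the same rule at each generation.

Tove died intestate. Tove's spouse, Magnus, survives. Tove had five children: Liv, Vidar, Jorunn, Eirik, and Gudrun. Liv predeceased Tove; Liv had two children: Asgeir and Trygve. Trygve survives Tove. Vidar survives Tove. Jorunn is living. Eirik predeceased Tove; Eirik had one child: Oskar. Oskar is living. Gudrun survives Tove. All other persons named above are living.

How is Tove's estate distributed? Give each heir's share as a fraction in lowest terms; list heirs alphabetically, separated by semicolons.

Asgeir 1/15; Gudrun 2/15; Jorunn 2/15; Magnus 1/3; Oskar 2/15; Trygve 1/15; Vidar 2/15

Magnus, as surviving spouse, takes 1/3.
The remaining 2/3 passes to Tove's descendants per stirpes.
The 2/3 is divided into 5 equal shares of 2/15 among Liv, Vidar, Jorunn, Eirik, Gudrun.
Liv predeceased; the 2/15 allotted to Liv's branch passes to Liv's issue by representation.
The 2/15 is divided into 2 equal shares of 1/15 among Asgeir, Trygve.
Asgeir is living and takes 1/15.
Trygve is living and takes 1/15.
Vidar is living and takes 2/15.
Jorunn is living and takes 2/15.
Eirik predeceased; the 2/15 allotted to Eirik's branch passes to Eirik's issue by representation.
Oskar is the sole taker at this level and receives the full 2/15.
Gudrun is living and takes 2/15.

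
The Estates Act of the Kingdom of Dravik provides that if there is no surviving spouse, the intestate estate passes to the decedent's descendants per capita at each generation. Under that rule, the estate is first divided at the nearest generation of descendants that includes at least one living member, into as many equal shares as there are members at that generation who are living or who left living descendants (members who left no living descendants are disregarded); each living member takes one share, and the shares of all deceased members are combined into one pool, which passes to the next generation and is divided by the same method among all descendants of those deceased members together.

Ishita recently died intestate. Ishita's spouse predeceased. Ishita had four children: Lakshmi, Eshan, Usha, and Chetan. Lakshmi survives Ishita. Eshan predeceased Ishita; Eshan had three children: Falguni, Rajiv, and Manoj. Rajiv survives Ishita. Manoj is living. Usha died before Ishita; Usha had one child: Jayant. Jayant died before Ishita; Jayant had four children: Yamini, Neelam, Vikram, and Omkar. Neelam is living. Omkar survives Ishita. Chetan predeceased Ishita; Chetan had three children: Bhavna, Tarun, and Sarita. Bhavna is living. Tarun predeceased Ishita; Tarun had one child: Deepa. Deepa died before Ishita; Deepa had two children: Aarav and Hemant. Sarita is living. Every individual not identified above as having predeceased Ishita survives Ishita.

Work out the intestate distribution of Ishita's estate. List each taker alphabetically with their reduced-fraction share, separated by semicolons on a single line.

Aarav 3/140; Bhavna 3/28; Falguni 3/28; Hemant 3/140; Lakshmi 1/4; Manoj 3/28; Neelam 3/70; Omkar 3/70; Rajiv 3/28; Sarita 3/28; Vikram 3/70; Yamini 3/70

There is no surviving spouse, so the entire estate passes to Ishita's descendants per capita at each generation.
At generation 1 (Lakshmi, Eshan, Usha, Chetan) there are 4 shares of (1)/4 = 1/4 each.
Living: Lakshmi — each takes 1/4.
Deceased: Eshan, Usha, and Chetan. Their combined 3/4 is pooled and carried to generation 2.
At generation 2 (Falguni, Rajiv, Manoj, Jayant, Bhavna, Tarun, Sarita) there are 7 shares of (3/4)/7 = 3/28 each.
Living: Falguni, Rajiv, Manoj, Bhavna, and Sarita — each takes 3/28.
Deceased: Jayant and Tarun. Their combined 3/14 is pooled and carried to generation 3.
At generation 3 (Yamini, Neelam, Vikram, Omkar, Deepa) there are 5 shares of (3/14)/5 = 3/70 each.
Living: Yamini, Neelam, Vikram, and Omkar — each takes 3/70.
Deceased: Deepa. That 3/70 share is carried to generation 4.
At generation 4 (Aarav, Hemant) there are 2 shares of (3/70)/2 = 3/140 each.
Living: Aarav and Hemant — each takes 3/140.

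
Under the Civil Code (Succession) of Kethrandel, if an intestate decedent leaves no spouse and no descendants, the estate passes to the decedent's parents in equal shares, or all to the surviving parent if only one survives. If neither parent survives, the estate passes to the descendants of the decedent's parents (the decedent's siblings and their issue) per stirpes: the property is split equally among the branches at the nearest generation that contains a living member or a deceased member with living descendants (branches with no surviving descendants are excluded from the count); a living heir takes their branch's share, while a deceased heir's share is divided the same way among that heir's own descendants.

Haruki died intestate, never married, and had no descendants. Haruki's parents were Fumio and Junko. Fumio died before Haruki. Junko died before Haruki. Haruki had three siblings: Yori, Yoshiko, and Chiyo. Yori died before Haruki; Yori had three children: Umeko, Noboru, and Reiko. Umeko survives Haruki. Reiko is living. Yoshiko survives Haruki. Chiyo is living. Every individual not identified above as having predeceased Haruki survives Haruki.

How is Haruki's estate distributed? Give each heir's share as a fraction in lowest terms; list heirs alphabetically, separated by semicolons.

Neither parent survives and there are no descendants, so the estate passes to Haruki's siblings and their issue per stirpes.
The estate is divided into 3 equal shares of 1/3 among Yori, Yoshiko, Chiyo.
Yori predeceased; the 1/3 allotted to Yori's branch passes to Yori's issue by representation.
The 1/3 is divided into 3 equal shares of 1/9 among Umeko, Noboru, Reiko.
Umeko is living and takes 1/9.
Noboru is living and takes 1/9.
Reiko is living and takes 1/9.
Yoshiko is living and takes 1/3.
Chiyo is living and takes 1/3.

Chiyo 1/3; Noboru 1/9; Reiko 1/9; Umeko 1/9; Yoshiko 1/3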